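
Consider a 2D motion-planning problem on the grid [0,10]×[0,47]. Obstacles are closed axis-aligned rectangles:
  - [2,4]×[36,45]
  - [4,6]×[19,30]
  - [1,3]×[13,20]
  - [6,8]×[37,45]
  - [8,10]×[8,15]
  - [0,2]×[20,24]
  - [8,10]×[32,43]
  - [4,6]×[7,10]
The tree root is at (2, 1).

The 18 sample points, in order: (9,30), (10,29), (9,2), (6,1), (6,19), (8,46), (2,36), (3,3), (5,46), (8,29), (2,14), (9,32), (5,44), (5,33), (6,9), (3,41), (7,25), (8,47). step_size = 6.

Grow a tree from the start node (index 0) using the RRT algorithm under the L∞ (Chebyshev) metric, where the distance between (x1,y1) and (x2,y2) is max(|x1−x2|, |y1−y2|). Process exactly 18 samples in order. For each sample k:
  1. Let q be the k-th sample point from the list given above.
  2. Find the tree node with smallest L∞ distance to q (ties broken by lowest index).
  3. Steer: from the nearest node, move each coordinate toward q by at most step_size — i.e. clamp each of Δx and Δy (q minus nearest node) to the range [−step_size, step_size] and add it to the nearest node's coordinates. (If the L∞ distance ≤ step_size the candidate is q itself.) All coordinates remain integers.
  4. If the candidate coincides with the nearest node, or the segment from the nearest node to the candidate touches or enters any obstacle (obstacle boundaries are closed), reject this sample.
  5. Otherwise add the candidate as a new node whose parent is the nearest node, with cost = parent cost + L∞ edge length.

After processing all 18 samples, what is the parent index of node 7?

Parent of node 7: 5

1. q=(9,30) nearest=0 d=29 new=(8,7) → add node 1 parent=0 cost=6
2. q=(10,29) nearest=1 d=22 new=(10,13) → blocked by [8,10]×[8,15], reject
3. q=(9,2) nearest=1 d=5 new=(9,2) → add node 2 parent=1 cost=11
4. q=(6,1) nearest=2 d=3 new=(6,1) → add node 3 parent=2 cost=14
5. q=(6,19) nearest=1 d=12 new=(6,13) → add node 4 parent=1 cost=12
6. q=(8,46) nearest=4 d=33 new=(8,19) → add node 5 parent=4 cost=18
7. q=(2,36) nearest=5 d=17 new=(2,25) → blocked by [4,6]×[19,30], reject
8. q=(3,3) nearest=0 d=2 new=(3,3) → add node 6 parent=0 cost=2
9. q=(5,46) nearest=5 d=27 new=(5,25) → blocked by [4,6]×[19,30], reject
10. q=(8,29) nearest=5 d=10 new=(8,25) → add node 7 parent=5 cost=24
11. q=(2,14) nearest=4 d=4 new=(2,14) → blocked by [1,3]×[13,20], reject
12. q=(9,32) nearest=7 d=7 new=(9,31) → add node 8 parent=7 cost=30
13. q=(5,44) nearest=8 d=13 new=(5,37) → blocked by [8,10]×[32,43], reject
14. q=(5,33) nearest=8 d=4 new=(5,33) → add node 9 parent=8 cost=34
15. q=(6,9) nearest=1 d=2 new=(6,9) → blocked by [4,6]×[7,10], reject
16. q=(3,41) nearest=9 d=8 new=(3,39) → blocked by [2,4]×[36,45], reject
17. q=(7,25) nearest=7 d=1 new=(7,25) → add node 10 parent=7 cost=25
18. q=(8,47) nearest=9 d=14 new=(8,39) → blocked by [6,8]×[37,45], reject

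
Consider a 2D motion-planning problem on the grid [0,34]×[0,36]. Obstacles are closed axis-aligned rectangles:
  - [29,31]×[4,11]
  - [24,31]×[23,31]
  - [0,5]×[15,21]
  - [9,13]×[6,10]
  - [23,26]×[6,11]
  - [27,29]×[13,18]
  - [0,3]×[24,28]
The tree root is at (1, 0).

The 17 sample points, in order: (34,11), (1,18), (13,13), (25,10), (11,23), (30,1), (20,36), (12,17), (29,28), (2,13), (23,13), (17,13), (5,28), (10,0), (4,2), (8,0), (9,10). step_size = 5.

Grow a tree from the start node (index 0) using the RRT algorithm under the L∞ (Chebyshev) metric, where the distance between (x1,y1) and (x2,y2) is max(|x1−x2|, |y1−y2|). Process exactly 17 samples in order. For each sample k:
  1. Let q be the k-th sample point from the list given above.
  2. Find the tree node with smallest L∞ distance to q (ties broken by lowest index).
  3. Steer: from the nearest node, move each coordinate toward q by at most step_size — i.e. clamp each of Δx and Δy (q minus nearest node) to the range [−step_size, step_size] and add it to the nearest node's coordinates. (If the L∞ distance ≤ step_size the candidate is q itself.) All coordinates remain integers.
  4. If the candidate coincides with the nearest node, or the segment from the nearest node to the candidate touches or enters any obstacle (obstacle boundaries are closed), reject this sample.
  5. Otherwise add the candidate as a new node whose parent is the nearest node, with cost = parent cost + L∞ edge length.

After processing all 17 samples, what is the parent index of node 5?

Parent of node 5: 3

1. q=(34,11) nearest=0 d=33 new=(6,5) → add node 1 parent=0 cost=5
2. q=(1,18) nearest=1 d=13 new=(1,10) → add node 2 parent=1 cost=10
3. q=(13,13) nearest=1 d=8 new=(11,10) → blocked by [9,13]×[6,10], reject
4. q=(25,10) nearest=1 d=19 new=(11,10) → blocked by [9,13]×[6,10], reject
5. q=(11,23) nearest=2 d=13 new=(6,15) → add node 3 parent=2 cost=15
6. q=(30,1) nearest=1 d=24 new=(11,1) → add node 4 parent=1 cost=10
7. q=(20,36) nearest=3 d=21 new=(11,20) → add node 5 parent=3 cost=20
8. q=(12,17) nearest=5 d=3 new=(12,17) → add node 6 parent=5 cost=23
9. q=(29,28) nearest=6 d=17 new=(17,22) → add node 7 parent=6 cost=28
10. q=(2,13) nearest=2 d=3 new=(2,13) → add node 8 parent=2 cost=13
11. q=(23,13) nearest=7 d=9 new=(22,17) → add node 9 parent=7 cost=33
12. q=(17,13) nearest=6 d=5 new=(17,13) → add node 10 parent=6 cost=28
13. q=(5,28) nearest=5 d=8 new=(6,25) → add node 11 parent=5 cost=25
14. q=(10,0) nearest=4 d=1 new=(10,0) → add node 12 parent=4 cost=11
15. q=(4,2) nearest=0 d=3 new=(4,2) → add node 13 parent=0 cost=3
16. q=(8,0) nearest=12 d=2 new=(8,0) → add node 14 parent=12 cost=13
17. q=(9,10) nearest=1 d=5 new=(9,10) → blocked by [9,13]×[6,10], reject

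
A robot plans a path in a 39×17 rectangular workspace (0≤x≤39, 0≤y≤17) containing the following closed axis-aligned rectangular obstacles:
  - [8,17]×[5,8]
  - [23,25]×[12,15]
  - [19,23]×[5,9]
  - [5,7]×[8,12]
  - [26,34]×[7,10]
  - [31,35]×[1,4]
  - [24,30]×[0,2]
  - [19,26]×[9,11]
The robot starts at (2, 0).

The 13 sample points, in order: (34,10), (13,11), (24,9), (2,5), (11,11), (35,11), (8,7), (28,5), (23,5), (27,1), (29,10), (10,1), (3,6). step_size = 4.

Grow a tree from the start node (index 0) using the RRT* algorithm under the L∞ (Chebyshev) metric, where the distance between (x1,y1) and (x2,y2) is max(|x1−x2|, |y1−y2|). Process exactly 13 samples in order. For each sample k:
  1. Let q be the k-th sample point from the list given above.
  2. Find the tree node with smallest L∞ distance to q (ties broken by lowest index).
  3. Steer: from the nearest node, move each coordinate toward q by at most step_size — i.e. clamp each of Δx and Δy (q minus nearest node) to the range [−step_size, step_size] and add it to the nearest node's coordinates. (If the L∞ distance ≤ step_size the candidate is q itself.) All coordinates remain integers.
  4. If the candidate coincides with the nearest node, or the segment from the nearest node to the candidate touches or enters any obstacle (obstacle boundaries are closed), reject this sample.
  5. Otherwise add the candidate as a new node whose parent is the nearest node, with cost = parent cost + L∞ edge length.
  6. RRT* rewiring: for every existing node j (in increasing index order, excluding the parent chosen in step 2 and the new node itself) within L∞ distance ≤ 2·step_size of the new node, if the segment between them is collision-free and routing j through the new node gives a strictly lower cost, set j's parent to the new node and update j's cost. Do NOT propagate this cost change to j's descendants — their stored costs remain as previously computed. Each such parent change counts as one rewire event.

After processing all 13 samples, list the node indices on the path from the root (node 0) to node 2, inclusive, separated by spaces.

Path: 0 1 2

1. q=(34,10) nearest=0 d=32 new=(6,4) → add node 1 parent=0 cost=4
2. q=(13,11) nearest=1 d=7 new=(10,8) → blocked by [8,17]×[5,8], reject
3. q=(24,9) nearest=1 d=18 new=(10,8) → blocked by [8,17]×[5,8], reject
4. q=(2,5) nearest=1 d=4 new=(2,5) → add node 2 parent=1 cost=8
5. q=(11,11) nearest=1 d=7 new=(10,8) → blocked by [8,17]×[5,8], reject
6. q=(35,11) nearest=1 d=29 new=(10,8) → blocked by [8,17]×[5,8], reject
7. q=(8,7) nearest=1 d=3 new=(8,7) → blocked by [8,17]×[5,8], reject
8. q=(28,5) nearest=1 d=22 new=(10,5) → blocked by [8,17]×[5,8], reject
9. q=(23,5) nearest=1 d=17 new=(10,5) → blocked by [8,17]×[5,8], reject
10. q=(27,1) nearest=1 d=21 new=(10,1) → add node 3 parent=1 cost=8
11. q=(29,10) nearest=3 d=19 new=(14,5) → blocked by [8,17]×[5,8], reject
12. q=(10,1) nearest=3 d=0 → coincident, reject
13. q=(3,6) nearest=2 d=1 new=(3,6) → add node 4 parent=2 cost=9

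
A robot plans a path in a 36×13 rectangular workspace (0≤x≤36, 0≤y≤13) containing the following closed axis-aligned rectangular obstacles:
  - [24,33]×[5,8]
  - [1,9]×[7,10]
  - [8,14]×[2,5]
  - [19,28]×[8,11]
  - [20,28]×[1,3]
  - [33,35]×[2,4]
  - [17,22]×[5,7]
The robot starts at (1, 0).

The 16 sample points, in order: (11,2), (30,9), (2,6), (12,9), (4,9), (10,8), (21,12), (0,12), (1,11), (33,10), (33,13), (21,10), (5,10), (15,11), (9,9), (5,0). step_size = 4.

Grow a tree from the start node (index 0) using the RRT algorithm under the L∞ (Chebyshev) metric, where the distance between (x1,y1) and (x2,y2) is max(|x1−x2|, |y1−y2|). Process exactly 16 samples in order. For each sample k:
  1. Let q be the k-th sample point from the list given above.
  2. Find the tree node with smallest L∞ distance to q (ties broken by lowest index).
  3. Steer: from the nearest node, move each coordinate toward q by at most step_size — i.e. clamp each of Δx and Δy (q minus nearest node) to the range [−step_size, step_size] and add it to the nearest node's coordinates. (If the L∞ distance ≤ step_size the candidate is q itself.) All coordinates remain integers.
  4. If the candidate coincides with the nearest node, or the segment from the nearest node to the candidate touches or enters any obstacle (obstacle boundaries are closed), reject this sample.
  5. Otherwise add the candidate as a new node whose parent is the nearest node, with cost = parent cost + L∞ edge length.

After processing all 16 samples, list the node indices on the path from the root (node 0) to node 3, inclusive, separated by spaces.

Path: 0 1 3

1. q=(11,2) nearest=0 d=10 new=(5,2) → add node 1 parent=0 cost=4
2. q=(30,9) nearest=1 d=25 new=(9,6) → blocked by [8,14]×[2,5], reject
3. q=(2,6) nearest=1 d=4 new=(2,6) → add node 2 parent=1 cost=8
4. q=(12,9) nearest=1 d=7 new=(9,6) → blocked by [8,14]×[2,5], reject
5. q=(4,9) nearest=2 d=3 new=(4,9) → blocked by [1,9]×[7,10], reject
6. q=(10,8) nearest=1 d=6 new=(9,6) → blocked by [8,14]×[2,5], reject
7. q=(21,12) nearest=1 d=16 new=(9,6) → blocked by [8,14]×[2,5], reject
8. q=(0,12) nearest=2 d=6 new=(0,10) → blocked by [1,9]×[7,10], reject
9. q=(1,11) nearest=2 d=5 new=(1,10) → blocked by [1,9]×[7,10], reject
10. q=(33,10) nearest=1 d=28 new=(9,6) → blocked by [8,14]×[2,5], reject
11. q=(33,13) nearest=1 d=28 new=(9,6) → blocked by [8,14]×[2,5], reject
12. q=(21,10) nearest=1 d=16 new=(9,6) → blocked by [8,14]×[2,5], reject
13. q=(5,10) nearest=2 d=4 new=(5,10) → blocked by [1,9]×[7,10], reject
14. q=(15,11) nearest=1 d=10 new=(9,6) → blocked by [8,14]×[2,5], reject
15. q=(9,9) nearest=1 d=7 new=(9,6) → blocked by [8,14]×[2,5], reject
16. q=(5,0) nearest=1 d=2 new=(5,0) → add node 3 parent=1 cost=6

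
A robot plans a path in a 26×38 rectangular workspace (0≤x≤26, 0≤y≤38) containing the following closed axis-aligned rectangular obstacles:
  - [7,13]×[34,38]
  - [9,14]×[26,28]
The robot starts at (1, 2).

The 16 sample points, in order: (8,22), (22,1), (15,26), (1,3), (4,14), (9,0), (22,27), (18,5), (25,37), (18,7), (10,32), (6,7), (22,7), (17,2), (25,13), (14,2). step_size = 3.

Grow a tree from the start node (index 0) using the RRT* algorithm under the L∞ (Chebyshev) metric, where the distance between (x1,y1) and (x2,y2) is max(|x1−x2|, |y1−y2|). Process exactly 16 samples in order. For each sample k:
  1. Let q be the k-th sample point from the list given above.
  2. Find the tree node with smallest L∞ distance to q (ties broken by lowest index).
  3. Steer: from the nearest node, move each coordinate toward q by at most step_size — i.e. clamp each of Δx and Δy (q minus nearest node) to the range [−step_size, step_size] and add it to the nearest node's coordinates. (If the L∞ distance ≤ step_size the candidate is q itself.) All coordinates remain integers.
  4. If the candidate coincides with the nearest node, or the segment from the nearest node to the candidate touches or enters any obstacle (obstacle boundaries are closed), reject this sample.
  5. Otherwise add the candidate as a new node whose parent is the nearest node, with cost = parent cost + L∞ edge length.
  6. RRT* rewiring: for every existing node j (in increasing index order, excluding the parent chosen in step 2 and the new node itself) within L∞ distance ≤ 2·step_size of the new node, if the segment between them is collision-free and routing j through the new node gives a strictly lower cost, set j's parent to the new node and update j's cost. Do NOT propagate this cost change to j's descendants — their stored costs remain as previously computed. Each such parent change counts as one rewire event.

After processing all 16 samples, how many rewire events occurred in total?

Rewire events: 1

1. q=(8,22) nearest=0 d=20 new=(4,5) → add node 1 parent=0 cost=3
2. q=(22,1) nearest=1 d=18 new=(7,2) → add node 2 parent=1 cost=6
3. q=(15,26) nearest=1 d=21 new=(7,8) → add node 3 parent=1 cost=6
4. q=(1,3) nearest=0 d=1 new=(1,3) → add node 4 parent=0 cost=1
5. q=(4,14) nearest=3 d=6 new=(4,11) → add node 5 parent=3 cost=9
6. q=(9,0) nearest=2 d=2 new=(9,0) → add node 6 parent=2 cost=8
7. q=(22,27) nearest=5 d=18 new=(7,14) → add node 7 parent=5 cost=12
8. q=(18,5) nearest=6 d=9 new=(12,3) → add node 8 parent=6 cost=11
9. q=(25,37) nearest=7 d=23 new=(10,17) → add node 9 parent=7 cost=15
10. q=(18,7) nearest=8 d=6 new=(15,6) → add node 10 parent=8 cost=14
11. q=(10,32) nearest=9 d=15 new=(10,20) → add node 11 parent=9 cost=18
12. q=(6,7) nearest=3 d=1 new=(6,7) → add node 12 parent=3 cost=7
13. q=(22,7) nearest=10 d=7 new=(18,7) → add node 13 parent=10 cost=17
14. q=(17,2) nearest=10 d=4 new=(17,3) → add node 14 parent=10 cost=17
15. q=(25,13) nearest=13 d=7 new=(21,10) → add node 15 parent=13 cost=20
16. q=(14,2) nearest=8 d=2 new=(14,2) → add node 16 parent=8 cost=13; rewire 14→16 (16<17)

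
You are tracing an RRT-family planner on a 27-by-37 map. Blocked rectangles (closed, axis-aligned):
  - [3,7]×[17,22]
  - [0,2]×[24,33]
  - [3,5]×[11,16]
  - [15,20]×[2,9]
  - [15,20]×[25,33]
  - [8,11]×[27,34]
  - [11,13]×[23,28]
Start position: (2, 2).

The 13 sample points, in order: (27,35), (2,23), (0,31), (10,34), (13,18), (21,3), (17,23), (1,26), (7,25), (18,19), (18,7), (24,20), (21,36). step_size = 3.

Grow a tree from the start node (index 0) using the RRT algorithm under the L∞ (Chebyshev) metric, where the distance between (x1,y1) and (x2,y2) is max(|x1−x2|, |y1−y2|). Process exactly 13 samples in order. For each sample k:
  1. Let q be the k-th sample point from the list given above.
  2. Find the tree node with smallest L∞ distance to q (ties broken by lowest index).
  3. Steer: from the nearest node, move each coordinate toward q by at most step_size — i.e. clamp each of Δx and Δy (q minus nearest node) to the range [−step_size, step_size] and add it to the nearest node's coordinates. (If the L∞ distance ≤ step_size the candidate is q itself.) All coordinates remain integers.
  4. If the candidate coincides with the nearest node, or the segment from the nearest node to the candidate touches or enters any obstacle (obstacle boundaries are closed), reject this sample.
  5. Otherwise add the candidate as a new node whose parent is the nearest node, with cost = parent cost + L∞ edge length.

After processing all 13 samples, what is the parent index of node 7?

Parent of node 7: 4

1. q=(27,35) nearest=0 d=33 new=(5,5) → add node 1 parent=0 cost=3
2. q=(2,23) nearest=1 d=18 new=(2,8) → add node 2 parent=1 cost=6
3. q=(0,31) nearest=2 d=23 new=(0,11) → add node 3 parent=2 cost=9
4. q=(10,34) nearest=3 d=23 new=(3,14) → blocked by [3,5]×[11,16], reject
5. q=(13,18) nearest=2 d=11 new=(5,11) → blocked by [3,5]×[11,16], reject
6. q=(21,3) nearest=1 d=16 new=(8,3) → add node 4 parent=1 cost=6
7. q=(17,23) nearest=2 d=15 new=(5,11) → blocked by [3,5]×[11,16], reject
8. q=(1,26) nearest=3 d=15 new=(1,14) → add node 5 parent=3 cost=12
9. q=(7,25) nearest=5 d=11 new=(4,17) → blocked by [3,7]×[17,22], reject
10. q=(18,19) nearest=1 d=14 new=(8,8) → add node 6 parent=1 cost=6
11. q=(18,7) nearest=4 d=10 new=(11,6) → add node 7 parent=4 cost=9
12. q=(24,20) nearest=7 d=14 new=(14,9) → add node 8 parent=7 cost=12
13. q=(21,36) nearest=5 d=22 new=(4,17) → blocked by [3,7]×[17,22], reject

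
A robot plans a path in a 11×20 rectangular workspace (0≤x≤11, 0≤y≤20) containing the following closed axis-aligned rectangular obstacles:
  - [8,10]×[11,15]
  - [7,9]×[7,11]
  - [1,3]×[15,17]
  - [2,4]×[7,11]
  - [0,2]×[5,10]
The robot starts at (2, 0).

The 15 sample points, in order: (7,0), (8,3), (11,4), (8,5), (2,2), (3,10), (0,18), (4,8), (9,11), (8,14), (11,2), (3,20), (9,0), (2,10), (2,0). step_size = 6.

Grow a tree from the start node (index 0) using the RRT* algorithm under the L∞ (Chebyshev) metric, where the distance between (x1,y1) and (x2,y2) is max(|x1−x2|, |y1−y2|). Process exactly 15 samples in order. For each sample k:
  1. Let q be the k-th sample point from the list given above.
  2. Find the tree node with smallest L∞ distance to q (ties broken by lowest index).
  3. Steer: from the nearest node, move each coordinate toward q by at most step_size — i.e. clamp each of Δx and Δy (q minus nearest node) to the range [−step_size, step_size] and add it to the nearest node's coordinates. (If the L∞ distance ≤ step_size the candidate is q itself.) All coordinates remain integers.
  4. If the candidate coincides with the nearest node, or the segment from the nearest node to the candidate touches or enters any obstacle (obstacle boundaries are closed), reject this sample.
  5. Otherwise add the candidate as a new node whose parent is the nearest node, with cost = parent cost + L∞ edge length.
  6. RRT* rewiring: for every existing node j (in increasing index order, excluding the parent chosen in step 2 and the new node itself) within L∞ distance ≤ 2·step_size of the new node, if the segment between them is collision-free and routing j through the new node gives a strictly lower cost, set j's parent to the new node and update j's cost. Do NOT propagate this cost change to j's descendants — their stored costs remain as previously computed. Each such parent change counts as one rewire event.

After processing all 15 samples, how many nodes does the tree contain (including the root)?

1. q=(7,0) nearest=0 d=5 new=(7,0) → add node 1 parent=0 cost=5
2. q=(8,3) nearest=1 d=3 new=(8,3) → add node 2 parent=1 cost=8
3. q=(11,4) nearest=2 d=3 new=(11,4) → add node 3 parent=2 cost=11
4. q=(8,5) nearest=2 d=2 new=(8,5) → add node 4 parent=2 cost=10
5. q=(2,2) nearest=0 d=2 new=(2,2) → add node 5 parent=0 cost=2; rewire 4→5 (8<10)
6. q=(3,10) nearest=4 d=5 new=(3,10) → blocked by [2,4]×[7,11], reject
7. q=(0,18) nearest=4 d=13 new=(2,11) → blocked by [2,4]×[7,11], reject
8. q=(4,8) nearest=4 d=4 new=(4,8) → blocked by [2,4]×[7,11], reject
9. q=(9,11) nearest=4 d=6 new=(9,11) → blocked by [8,10]×[11,15], reject
10. q=(8,14) nearest=4 d=9 new=(8,11) → blocked by [8,10]×[11,15], reject
11. q=(11,2) nearest=3 d=2 new=(11,2) → add node 6 parent=3 cost=13
12. q=(3,20) nearest=4 d=15 new=(3,11) → blocked by [2,4]×[7,11], reject
13. q=(9,0) nearest=1 d=2 new=(9,0) → add node 7 parent=1 cost=7; rewire 6→7 (9<13)
14. q=(2,10) nearest=4 d=6 new=(2,10) → blocked by [2,4]×[7,11], reject
15. q=(2,0) nearest=0 d=0 → coincident, reject

Node count: 8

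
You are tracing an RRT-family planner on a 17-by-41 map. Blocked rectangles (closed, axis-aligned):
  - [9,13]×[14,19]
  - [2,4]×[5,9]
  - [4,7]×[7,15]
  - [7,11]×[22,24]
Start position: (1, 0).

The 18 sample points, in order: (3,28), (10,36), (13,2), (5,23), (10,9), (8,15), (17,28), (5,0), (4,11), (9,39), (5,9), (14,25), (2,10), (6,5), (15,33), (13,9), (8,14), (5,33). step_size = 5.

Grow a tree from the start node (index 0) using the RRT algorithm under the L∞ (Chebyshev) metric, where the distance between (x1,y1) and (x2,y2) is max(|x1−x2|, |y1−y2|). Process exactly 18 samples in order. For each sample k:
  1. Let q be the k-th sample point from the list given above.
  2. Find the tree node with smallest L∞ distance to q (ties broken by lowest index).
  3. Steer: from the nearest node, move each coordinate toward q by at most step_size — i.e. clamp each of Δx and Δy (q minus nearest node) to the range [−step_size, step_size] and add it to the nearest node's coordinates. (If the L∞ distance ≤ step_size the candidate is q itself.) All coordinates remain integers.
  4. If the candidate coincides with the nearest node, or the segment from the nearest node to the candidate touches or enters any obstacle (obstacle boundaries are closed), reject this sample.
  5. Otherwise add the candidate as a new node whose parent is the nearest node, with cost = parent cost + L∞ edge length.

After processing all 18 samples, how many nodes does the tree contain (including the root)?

Node count: 8

1. q=(3,28) nearest=0 d=28 new=(3,5) → blocked by [2,4]×[5,9], reject
2. q=(10,36) nearest=0 d=36 new=(6,5) → add node 1 parent=0 cost=5
3. q=(13,2) nearest=1 d=7 new=(11,2) → add node 2 parent=1 cost=10
4. q=(5,23) nearest=1 d=18 new=(5,10) → blocked by [4,7]×[7,15], reject
5. q=(10,9) nearest=1 d=4 new=(10,9) → add node 3 parent=1 cost=9
6. q=(8,15) nearest=3 d=6 new=(8,14) → add node 4 parent=3 cost=14
7. q=(17,28) nearest=4 d=14 new=(13,19) → blocked by [9,13]×[14,19], reject
8. q=(5,0) nearest=0 d=4 new=(5,0) → add node 5 parent=0 cost=4
9. q=(4,11) nearest=4 d=4 new=(4,11) → blocked by [4,7]×[7,15], reject
10. q=(9,39) nearest=4 d=25 new=(9,19) → blocked by [9,13]×[14,19], reject
11. q=(5,9) nearest=1 d=4 new=(5,9) → blocked by [4,7]×[7,15], reject
12. q=(14,25) nearest=4 d=11 new=(13,19) → blocked by [9,13]×[14,19], reject
13. q=(2,10) nearest=1 d=5 new=(2,10) → blocked by [2,4]×[5,9], reject
14. q=(6,5) nearest=1 d=0 → coincident, reject
15. q=(15,33) nearest=4 d=19 new=(13,19) → blocked by [9,13]×[14,19], reject
16. q=(13,9) nearest=3 d=3 new=(13,9) → add node 6 parent=3 cost=12
17. q=(8,14) nearest=4 d=0 → coincident, reject
18. q=(5,33) nearest=4 d=19 new=(5,19) → add node 7 parent=4 cost=19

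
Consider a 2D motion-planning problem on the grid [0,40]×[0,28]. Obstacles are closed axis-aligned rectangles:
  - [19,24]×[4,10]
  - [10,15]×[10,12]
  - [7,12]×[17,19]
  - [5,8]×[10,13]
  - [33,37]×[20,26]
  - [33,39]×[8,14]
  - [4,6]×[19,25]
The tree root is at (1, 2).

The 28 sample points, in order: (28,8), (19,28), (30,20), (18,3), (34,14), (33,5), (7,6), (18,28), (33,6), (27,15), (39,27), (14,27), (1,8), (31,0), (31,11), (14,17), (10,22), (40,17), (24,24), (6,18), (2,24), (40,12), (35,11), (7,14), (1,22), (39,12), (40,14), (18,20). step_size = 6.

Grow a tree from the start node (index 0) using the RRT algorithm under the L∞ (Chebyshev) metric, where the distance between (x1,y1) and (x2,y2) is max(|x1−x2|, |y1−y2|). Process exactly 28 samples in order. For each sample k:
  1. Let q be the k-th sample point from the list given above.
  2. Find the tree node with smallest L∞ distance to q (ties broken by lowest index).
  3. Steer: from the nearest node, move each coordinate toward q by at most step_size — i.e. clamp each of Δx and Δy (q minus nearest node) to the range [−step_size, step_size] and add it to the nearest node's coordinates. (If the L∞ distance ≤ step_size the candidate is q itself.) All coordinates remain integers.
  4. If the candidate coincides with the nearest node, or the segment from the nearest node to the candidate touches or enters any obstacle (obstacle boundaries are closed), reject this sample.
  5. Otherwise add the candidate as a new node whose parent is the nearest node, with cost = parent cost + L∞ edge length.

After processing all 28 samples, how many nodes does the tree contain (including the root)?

Node count: 6

1. q=(28,8) nearest=0 d=27 new=(7,8) → add node 1 parent=0 cost=6
2. q=(19,28) nearest=1 d=20 new=(13,14) → blocked by [10,15]×[10,12], reject
3. q=(30,20) nearest=1 d=23 new=(13,14) → blocked by [10,15]×[10,12], reject
4. q=(18,3) nearest=1 d=11 new=(13,3) → add node 2 parent=1 cost=12
5. q=(34,14) nearest=2 d=21 new=(19,9) → blocked by [19,24]×[4,10], reject
6. q=(33,5) nearest=2 d=20 new=(19,5) → blocked by [19,24]×[4,10], reject
7. q=(7,6) nearest=1 d=2 new=(7,6) → add node 3 parent=1 cost=8
8. q=(18,28) nearest=1 d=20 new=(13,14) → blocked by [10,15]×[10,12], reject
9. q=(33,6) nearest=2 d=20 new=(19,6) → blocked by [19,24]×[4,10], reject
10. q=(27,15) nearest=2 d=14 new=(19,9) → blocked by [19,24]×[4,10], reject
11. q=(39,27) nearest=2 d=26 new=(19,9) → blocked by [19,24]×[4,10], reject
12. q=(14,27) nearest=1 d=19 new=(13,14) → blocked by [10,15]×[10,12], reject
13. q=(1,8) nearest=0 d=6 new=(1,8) → add node 4 parent=0 cost=6
14. q=(31,0) nearest=2 d=18 new=(19,0) → add node 5 parent=2 cost=18
15. q=(31,11) nearest=5 d=12 new=(25,6) → blocked by [19,24]×[4,10], reject
16. q=(14,17) nearest=1 d=9 new=(13,14) → blocked by [10,15]×[10,12], reject
17. q=(10,22) nearest=1 d=14 new=(10,14) → blocked by [5,8]×[10,13], reject
18. q=(40,17) nearest=5 d=21 new=(25,6) → blocked by [19,24]×[4,10], reject
19. q=(24,24) nearest=1 d=17 new=(13,14) → blocked by [10,15]×[10,12], reject
20. q=(6,18) nearest=1 d=10 new=(6,14) → blocked by [5,8]×[10,13], reject
21. q=(2,24) nearest=1 d=16 new=(2,14) → blocked by [5,8]×[10,13], reject
22. q=(40,12) nearest=5 d=21 new=(25,6) → blocked by [19,24]×[4,10], reject
23. q=(35,11) nearest=5 d=16 new=(25,6) → blocked by [19,24]×[4,10], reject
24. q=(7,14) nearest=1 d=6 new=(7,14) → blocked by [5,8]×[10,13], reject
25. q=(1,22) nearest=1 d=14 new=(1,14) → blocked by [5,8]×[10,13], reject
26. q=(39,12) nearest=5 d=20 new=(25,6) → blocked by [19,24]×[4,10], reject
27. q=(40,14) nearest=5 d=21 new=(25,6) → blocked by [19,24]×[4,10], reject
28. q=(18,20) nearest=1 d=12 new=(13,14) → blocked by [10,15]×[10,12], reject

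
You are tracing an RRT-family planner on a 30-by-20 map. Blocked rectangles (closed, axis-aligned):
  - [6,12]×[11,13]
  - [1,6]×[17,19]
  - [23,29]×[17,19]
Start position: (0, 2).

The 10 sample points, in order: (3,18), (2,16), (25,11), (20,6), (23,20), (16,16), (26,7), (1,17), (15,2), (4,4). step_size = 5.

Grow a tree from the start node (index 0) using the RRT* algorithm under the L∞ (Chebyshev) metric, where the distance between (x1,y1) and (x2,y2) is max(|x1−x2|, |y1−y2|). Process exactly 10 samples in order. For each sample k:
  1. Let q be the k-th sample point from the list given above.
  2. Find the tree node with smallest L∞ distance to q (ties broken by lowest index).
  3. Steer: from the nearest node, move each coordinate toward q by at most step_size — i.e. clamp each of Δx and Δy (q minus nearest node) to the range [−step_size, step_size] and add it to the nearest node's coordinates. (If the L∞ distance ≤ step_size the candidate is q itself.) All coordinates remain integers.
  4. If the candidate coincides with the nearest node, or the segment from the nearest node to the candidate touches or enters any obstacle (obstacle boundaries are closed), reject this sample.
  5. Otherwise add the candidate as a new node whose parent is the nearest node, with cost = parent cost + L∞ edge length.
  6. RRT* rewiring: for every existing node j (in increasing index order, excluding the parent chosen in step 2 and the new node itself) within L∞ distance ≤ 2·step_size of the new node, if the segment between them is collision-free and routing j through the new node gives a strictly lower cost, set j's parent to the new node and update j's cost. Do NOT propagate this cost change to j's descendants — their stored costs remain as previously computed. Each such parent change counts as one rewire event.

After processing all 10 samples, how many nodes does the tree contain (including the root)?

Node count: 9

1. q=(3,18) nearest=0 d=16 new=(3,7) → add node 1 parent=0 cost=5
2. q=(2,16) nearest=1 d=9 new=(2,12) → add node 2 parent=1 cost=10
3. q=(25,11) nearest=1 d=22 new=(8,11) → blocked by [6,12]×[11,13], reject
4. q=(20,6) nearest=1 d=17 new=(8,6) → add node 3 parent=1 cost=10
5. q=(23,20) nearest=3 d=15 new=(13,11) → add node 4 parent=3 cost=15
6. q=(16,16) nearest=4 d=5 new=(16,16) → add node 5 parent=4 cost=20
7. q=(26,7) nearest=5 d=10 new=(21,11) → add node 6 parent=5 cost=25
8. q=(1,17) nearest=2 d=5 new=(1,17) → blocked by [1,6]×[17,19], reject
9. q=(15,2) nearest=3 d=7 new=(13,2) → add node 7 parent=3 cost=15; rewire 6→7 (24<25)
10. q=(4,4) nearest=1 d=3 new=(4,4) → add node 8 parent=1 cost=8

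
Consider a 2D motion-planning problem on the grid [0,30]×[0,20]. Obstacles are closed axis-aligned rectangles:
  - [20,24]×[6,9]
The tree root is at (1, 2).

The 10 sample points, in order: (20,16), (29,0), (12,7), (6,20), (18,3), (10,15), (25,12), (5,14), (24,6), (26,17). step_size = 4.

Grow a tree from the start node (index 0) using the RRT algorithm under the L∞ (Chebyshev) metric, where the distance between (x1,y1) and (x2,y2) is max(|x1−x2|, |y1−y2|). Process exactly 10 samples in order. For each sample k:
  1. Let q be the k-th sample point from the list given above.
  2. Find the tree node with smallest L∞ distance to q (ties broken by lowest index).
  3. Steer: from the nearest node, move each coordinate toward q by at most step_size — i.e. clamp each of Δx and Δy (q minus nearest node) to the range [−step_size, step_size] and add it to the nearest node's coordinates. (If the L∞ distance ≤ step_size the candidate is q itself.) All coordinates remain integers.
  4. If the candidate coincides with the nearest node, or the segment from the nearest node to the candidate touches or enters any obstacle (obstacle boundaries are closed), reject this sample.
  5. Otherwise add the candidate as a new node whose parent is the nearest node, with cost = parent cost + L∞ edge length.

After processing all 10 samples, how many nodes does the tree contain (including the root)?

Node count: 9

1. q=(20,16) nearest=0 d=19 new=(5,6) → add node 1 parent=0 cost=4
2. q=(29,0) nearest=1 d=24 new=(9,2) → add node 2 parent=1 cost=8
3. q=(12,7) nearest=2 d=5 new=(12,6) → add node 3 parent=2 cost=12
4. q=(6,20) nearest=1 d=14 new=(6,10) → add node 4 parent=1 cost=8
5. q=(18,3) nearest=3 d=6 new=(16,3) → add node 5 parent=3 cost=16
6. q=(10,15) nearest=4 d=5 new=(10,14) → add node 6 parent=4 cost=12
7. q=(25,12) nearest=5 d=9 new=(20,7) → blocked by [20,24]×[6,9], reject
8. q=(5,14) nearest=4 d=4 new=(5,14) → add node 7 parent=4 cost=12
9. q=(24,6) nearest=5 d=8 new=(20,6) → blocked by [20,24]×[6,9], reject
10. q=(26,17) nearest=3 d=14 new=(16,10) → add node 8 parent=3 cost=16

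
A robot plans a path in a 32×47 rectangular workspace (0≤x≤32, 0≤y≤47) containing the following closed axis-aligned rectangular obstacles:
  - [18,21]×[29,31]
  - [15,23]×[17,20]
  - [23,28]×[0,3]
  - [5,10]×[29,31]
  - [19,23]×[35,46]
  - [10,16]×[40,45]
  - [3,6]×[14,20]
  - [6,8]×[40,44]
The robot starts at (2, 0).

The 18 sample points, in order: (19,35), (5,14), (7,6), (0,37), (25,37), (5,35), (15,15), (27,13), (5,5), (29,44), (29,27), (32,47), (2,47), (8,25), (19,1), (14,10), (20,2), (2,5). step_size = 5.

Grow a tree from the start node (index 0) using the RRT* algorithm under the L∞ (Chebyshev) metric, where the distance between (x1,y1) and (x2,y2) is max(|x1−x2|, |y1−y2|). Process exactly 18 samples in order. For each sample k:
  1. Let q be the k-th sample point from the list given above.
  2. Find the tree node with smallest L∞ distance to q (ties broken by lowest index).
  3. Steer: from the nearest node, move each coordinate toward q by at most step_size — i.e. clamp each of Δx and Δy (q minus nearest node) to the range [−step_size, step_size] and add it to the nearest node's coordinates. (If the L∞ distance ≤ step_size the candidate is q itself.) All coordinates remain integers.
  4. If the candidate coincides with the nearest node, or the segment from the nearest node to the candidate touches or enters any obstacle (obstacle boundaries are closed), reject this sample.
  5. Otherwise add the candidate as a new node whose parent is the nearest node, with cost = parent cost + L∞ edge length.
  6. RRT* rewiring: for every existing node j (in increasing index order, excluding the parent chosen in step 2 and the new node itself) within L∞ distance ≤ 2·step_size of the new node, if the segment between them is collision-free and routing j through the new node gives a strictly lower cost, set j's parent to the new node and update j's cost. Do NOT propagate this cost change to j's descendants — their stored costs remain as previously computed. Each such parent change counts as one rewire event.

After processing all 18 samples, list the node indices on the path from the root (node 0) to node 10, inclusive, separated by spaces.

1. q=(19,35) nearest=0 d=35 new=(7,5) → add node 1 parent=0 cost=5
2. q=(5,14) nearest=1 d=9 new=(5,10) → add node 2 parent=1 cost=10
3. q=(7,6) nearest=1 d=1 new=(7,6) → add node 3 parent=1 cost=6
4. q=(0,37) nearest=2 d=27 new=(0,15) → add node 4 parent=2 cost=15
5. q=(25,37) nearest=4 d=25 new=(5,20) → blocked by [3,6]×[14,20], reject
6. q=(5,35) nearest=4 d=20 new=(5,20) → blocked by [3,6]×[14,20], reject
7. q=(15,15) nearest=3 d=9 new=(12,11) → add node 5 parent=3 cost=11
8. q=(27,13) nearest=5 d=15 new=(17,13) → add node 6 parent=5 cost=16
9. q=(5,5) nearest=1 d=2 new=(5,5) → add node 7 parent=1 cost=7
10. q=(29,44) nearest=4 d=29 new=(5,20) → blocked by [3,6]×[14,20], reject
11. q=(29,27) nearest=6 d=14 new=(22,18) → blocked by [15,23]×[17,20], reject
12. q=(32,47) nearest=4 d=32 new=(5,20) → blocked by [3,6]×[14,20], reject
13. q=(2,47) nearest=4 d=32 new=(2,20) → add node 8 parent=4 cost=20
14. q=(8,25) nearest=8 d=6 new=(7,25) → add node 9 parent=8 cost=25
15. q=(19,1) nearest=5 d=10 new=(17,6) → add node 10 parent=5 cost=16
16. q=(14,10) nearest=5 d=2 new=(14,10) → add node 11 parent=5 cost=13
17. q=(20,2) nearest=10 d=4 new=(20,2) → add node 12 parent=10 cost=20
18. q=(2,5) nearest=7 d=3 new=(2,5) → add node 13 parent=7 cost=10

Path: 0 1 3 5 10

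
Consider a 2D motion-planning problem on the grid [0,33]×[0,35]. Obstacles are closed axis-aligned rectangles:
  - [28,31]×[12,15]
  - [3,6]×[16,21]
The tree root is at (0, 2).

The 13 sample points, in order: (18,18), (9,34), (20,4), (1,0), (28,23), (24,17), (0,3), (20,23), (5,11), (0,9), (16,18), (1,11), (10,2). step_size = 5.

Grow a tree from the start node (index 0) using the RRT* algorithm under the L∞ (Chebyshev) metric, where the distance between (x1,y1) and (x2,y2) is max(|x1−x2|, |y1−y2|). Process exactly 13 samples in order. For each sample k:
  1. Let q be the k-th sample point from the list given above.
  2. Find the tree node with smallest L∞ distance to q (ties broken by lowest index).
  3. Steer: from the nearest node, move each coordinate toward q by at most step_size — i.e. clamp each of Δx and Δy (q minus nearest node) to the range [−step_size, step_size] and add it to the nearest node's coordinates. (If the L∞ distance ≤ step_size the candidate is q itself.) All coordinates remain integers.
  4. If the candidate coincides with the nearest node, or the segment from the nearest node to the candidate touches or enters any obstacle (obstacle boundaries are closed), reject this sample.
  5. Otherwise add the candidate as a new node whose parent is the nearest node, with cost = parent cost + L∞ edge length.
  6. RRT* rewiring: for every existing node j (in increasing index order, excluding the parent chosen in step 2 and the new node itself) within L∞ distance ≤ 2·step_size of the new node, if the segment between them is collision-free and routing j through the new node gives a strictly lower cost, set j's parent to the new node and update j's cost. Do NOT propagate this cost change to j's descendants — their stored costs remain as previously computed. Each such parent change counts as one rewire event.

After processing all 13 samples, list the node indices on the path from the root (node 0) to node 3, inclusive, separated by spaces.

Path: 0 1 2 3

1. q=(18,18) nearest=0 d=18 new=(5,7) → add node 1 parent=0 cost=5
2. q=(9,34) nearest=1 d=27 new=(9,12) → add node 2 parent=1 cost=10
3. q=(20,4) nearest=2 d=11 new=(14,7) → add node 3 parent=2 cost=15
4. q=(1,0) nearest=0 d=2 new=(1,0) → add node 4 parent=0 cost=2
5. q=(28,23) nearest=3 d=16 new=(19,12) → add node 5 parent=3 cost=20
6. q=(24,17) nearest=5 d=5 new=(24,17) → add node 6 parent=5 cost=25
7. q=(0,3) nearest=0 d=1 new=(0,3) → add node 7 parent=0 cost=1
8. q=(20,23) nearest=6 d=6 new=(20,22) → add node 8 parent=6 cost=30
9. q=(5,11) nearest=1 d=4 new=(5,11) → add node 9 parent=1 cost=9
10. q=(0,9) nearest=1 d=5 new=(0,9) → add node 10 parent=1 cost=10
11. q=(16,18) nearest=8 d=4 new=(16,18) → add node 11 parent=8 cost=34
12. q=(1,11) nearest=10 d=2 new=(1,11) → add node 12 parent=10 cost=12
13. q=(10,2) nearest=1 d=5 new=(10,2) → add node 13 parent=1 cost=10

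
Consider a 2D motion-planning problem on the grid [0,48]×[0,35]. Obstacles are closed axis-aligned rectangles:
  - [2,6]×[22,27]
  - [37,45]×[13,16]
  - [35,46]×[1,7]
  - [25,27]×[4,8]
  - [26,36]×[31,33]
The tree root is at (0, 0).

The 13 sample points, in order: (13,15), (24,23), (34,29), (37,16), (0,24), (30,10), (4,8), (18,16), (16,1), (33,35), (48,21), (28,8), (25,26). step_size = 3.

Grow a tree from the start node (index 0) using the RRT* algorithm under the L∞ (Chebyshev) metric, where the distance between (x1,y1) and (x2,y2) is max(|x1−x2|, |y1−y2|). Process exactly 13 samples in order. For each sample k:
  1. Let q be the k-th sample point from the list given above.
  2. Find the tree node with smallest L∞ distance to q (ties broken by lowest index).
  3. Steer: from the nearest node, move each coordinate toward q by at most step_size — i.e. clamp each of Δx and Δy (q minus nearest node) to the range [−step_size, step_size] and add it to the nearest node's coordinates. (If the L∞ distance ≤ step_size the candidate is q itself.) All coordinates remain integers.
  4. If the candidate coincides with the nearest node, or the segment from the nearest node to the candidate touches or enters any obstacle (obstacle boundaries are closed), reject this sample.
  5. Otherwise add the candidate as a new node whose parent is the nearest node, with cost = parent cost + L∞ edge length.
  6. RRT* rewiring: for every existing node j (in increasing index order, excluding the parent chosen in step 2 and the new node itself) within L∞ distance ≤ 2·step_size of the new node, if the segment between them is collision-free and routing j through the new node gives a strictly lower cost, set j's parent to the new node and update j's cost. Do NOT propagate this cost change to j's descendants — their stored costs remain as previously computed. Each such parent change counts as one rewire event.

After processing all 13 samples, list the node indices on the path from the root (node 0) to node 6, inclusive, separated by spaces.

Path: 0 1 2 3 4 6

1. q=(13,15) nearest=0 d=15 new=(3,3) → add node 1 parent=0 cost=3
2. q=(24,23) nearest=1 d=21 new=(6,6) → add node 2 parent=1 cost=6
3. q=(34,29) nearest=2 d=28 new=(9,9) → add node 3 parent=2 cost=9
4. q=(37,16) nearest=3 d=28 new=(12,12) → add node 4 parent=3 cost=12
5. q=(0,24) nearest=4 d=12 new=(9,15) → add node 5 parent=4 cost=15
6. q=(30,10) nearest=4 d=18 new=(15,10) → add node 6 parent=4 cost=15
7. q=(4,8) nearest=2 d=2 new=(4,8) → add node 7 parent=2 cost=8
8. q=(18,16) nearest=4 d=6 new=(15,15) → add node 8 parent=4 cost=15
9. q=(16,1) nearest=3 d=8 new=(12,6) → add node 9 parent=3 cost=12
10. q=(33,35) nearest=8 d=20 new=(18,18) → add node 10 parent=8 cost=18
11. q=(48,21) nearest=10 d=30 new=(21,21) → add node 11 parent=10 cost=21
12. q=(28,8) nearest=10 d=10 new=(21,15) → add node 12 parent=10 cost=21
13. q=(25,26) nearest=11 d=5 new=(24,24) → add node 13 parent=11 cost=24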